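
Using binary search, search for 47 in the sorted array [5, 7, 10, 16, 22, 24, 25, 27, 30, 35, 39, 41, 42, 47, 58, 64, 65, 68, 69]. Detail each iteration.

Binary search for 47 in [5, 7, 10, 16, 22, 24, 25, 27, 30, 35, 39, 41, 42, 47, 58, 64, 65, 68, 69]:

lo=0, hi=18, mid=9, arr[mid]=35 -> 35 < 47, search right half
lo=10, hi=18, mid=14, arr[mid]=58 -> 58 > 47, search left half
lo=10, hi=13, mid=11, arr[mid]=41 -> 41 < 47, search right half
lo=12, hi=13, mid=12, arr[mid]=42 -> 42 < 47, search right half
lo=13, hi=13, mid=13, arr[mid]=47 -> Found target at index 13!

Binary search finds 47 at index 13 after 5 comparisons. The search repeatedly halves the search space by comparing with the middle element.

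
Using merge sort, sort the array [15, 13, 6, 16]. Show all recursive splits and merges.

Merge sort trace:

Split: [15, 13, 6, 16] -> [15, 13] and [6, 16]
  Split: [15, 13] -> [15] and [13]
  Merge: [15] + [13] -> [13, 15]
  Split: [6, 16] -> [6] and [16]
  Merge: [6] + [16] -> [6, 16]
Merge: [13, 15] + [6, 16] -> [6, 13, 15, 16]

Final sorted array: [6, 13, 15, 16]

The merge sort proceeds by recursively splitting the array and merging sorted halves.
After all merges, the sorted array is [6, 13, 15, 16].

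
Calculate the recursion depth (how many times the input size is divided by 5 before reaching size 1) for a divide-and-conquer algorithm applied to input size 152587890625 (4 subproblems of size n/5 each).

For divide and conquer with division factor 5:

Problem sizes at each level:
Level 0: 152587890625
Level 1: 30517578125
Level 2: 6103515625
Level 3: 1220703125
Level 4: 244140625
Level 5: 48828125
Level 6: 9765625
Level 7: 1953125
Level 8: 390625
Level 9: 78125
Level 10: 15625
Level 11: 3125
Level 12: 625
Level 13: 125
Level 14: 25
Level 15: 5
Level 16: 1

The root is level 0 and the size-1 base case is level 16 (the tree spans levels 0 through 16, i.e. 17 levels counting the root), so the depth is the number of divisions: log_5(152587890625) = 16

The recursion tree depth is log_5(152587890625) = 16. At each level, the problem size is divided by 5, so it takes 16 divisions to reduce to a base case of size 1. The algorithm makes 4 recursive calls at each level.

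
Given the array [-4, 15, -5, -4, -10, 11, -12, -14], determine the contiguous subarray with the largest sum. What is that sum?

Using Kadane's algorithm on [-4, 15, -5, -4, -10, 11, -12, -14]:

Scanning through the array:
Position 1 (value 15): max_ending_here = 15, max_so_far = 15
Position 2 (value -5): max_ending_here = 10, max_so_far = 15
Position 3 (value -4): max_ending_here = 6, max_so_far = 15
Position 4 (value -10): max_ending_here = -4, max_so_far = 15
Position 5 (value 11): max_ending_here = 11, max_so_far = 15
Position 6 (value -12): max_ending_here = -1, max_so_far = 15
Position 7 (value -14): max_ending_here = -14, max_so_far = 15

Maximum subarray: [15]
Maximum sum: 15

The maximum subarray is [15] with sum 15. This subarray runs from index 1 to index 1.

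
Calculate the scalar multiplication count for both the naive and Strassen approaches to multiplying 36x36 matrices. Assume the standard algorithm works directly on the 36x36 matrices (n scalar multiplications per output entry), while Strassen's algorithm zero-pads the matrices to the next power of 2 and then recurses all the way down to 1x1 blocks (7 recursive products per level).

Matrix multiplication for 36x36 matrices:

Strassen's algorithm requires power-of-2 dimensions. Pad 36x36 to 64x64 (next power of 2).

Standard algorithm: 36^3 = 46656 multiplications
Strassen's algorithm: 7^(log2(64)) = 7^6 = 117649 multiplications
Difference: 46656 - 117649 = -70993 (Strassen uses MORE here due to padding overhead — for small or just-over-power-of-2 n, padding can outweigh the per-level savings)

Standard: 46656 multiplications (36^3). Strassen: 117649 multiplications (7^6, after padding to 64x64). Strassen reduces 8 recursive multiplications to 7 at each level.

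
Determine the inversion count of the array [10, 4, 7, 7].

Finding inversions in [10, 4, 7, 7]:

(0, 1): arr[0]=10 > arr[1]=4
(0, 2): arr[0]=10 > arr[2]=7
(0, 3): arr[0]=10 > arr[3]=7

Total inversions: 3

The array has 3 inversion(s): (0,1), (0,2), (0,3). Each pair (i,j) satisfies i < j and arr[i] > arr[j].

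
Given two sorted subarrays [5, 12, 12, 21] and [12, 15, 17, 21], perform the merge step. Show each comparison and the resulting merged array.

Merging process:

Compare 5 vs 12: take 5 from left. Merged: [5]
Compare 12 vs 12: take 12 from left. Merged: [5, 12]
Compare 12 vs 12: take 12 from left. Merged: [5, 12, 12]
Compare 21 vs 12: take 12 from right. Merged: [5, 12, 12, 12]
Compare 21 vs 15: take 15 from right. Merged: [5, 12, 12, 12, 15]
Compare 21 vs 17: take 17 from right. Merged: [5, 12, 12, 12, 15, 17]
Compare 21 vs 21: take 21 from left. Merged: [5, 12, 12, 12, 15, 17, 21]
Append remaining from right: [21]. Merged: [5, 12, 12, 12, 15, 17, 21, 21]

Final merged array: [5, 12, 12, 12, 15, 17, 21, 21]
Total comparisons: 7

The merged array is [5, 12, 12, 12, 15, 17, 21, 21], requiring 7 comparisons. The merge step runs in O(n) time where n is the total number of elements.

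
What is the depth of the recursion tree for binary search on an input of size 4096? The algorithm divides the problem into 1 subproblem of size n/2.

For divide and conquer with division factor 2:

Problem sizes at each level:
Level 0: 4096
Level 1: 2048
Level 2: 1024
Level 3: 512
Level 4: 256
Level 5: 128
Level 6: 64
Level 7: 32
Level 8: 16
Level 9: 8
Level 10: 4
Level 11: 2
Level 12: 1

The root is level 0 and the size-1 base case is level 12 (the tree spans levels 0 through 12, i.e. 13 levels counting the root), so the depth is the number of divisions: log_2(4096) = 12

The recursion tree depth is log_2(4096) = 12. At each level, the problem size is divided by 2, so it takes 12 divisions to reduce to a base case of size 1. The algorithm makes 1 recursive call at each level.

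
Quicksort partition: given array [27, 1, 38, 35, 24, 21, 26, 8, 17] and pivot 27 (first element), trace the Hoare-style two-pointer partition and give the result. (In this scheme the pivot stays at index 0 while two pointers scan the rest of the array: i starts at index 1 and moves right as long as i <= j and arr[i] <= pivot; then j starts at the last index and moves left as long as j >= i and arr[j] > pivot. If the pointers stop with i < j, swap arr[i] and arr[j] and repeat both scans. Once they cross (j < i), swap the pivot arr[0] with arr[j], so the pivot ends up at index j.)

Hoare-style two-pointer partition with pivot = 27:

Initial array: [27, 1, 38, 35, 24, 21, 26, 8, 17]

Pointers start at i = 1, j = 8.
i stops at index 2 (arr[2]=38 > 27), j stops at index 8 (arr[8]=17 <= 27): swap arr[2] and arr[8], array becomes [27, 1, 17, 35, 24, 21, 26, 8, 38]
i stops at index 3 (arr[3]=35 > 27), j stops at index 7 (arr[7]=8 <= 27): swap arr[3] and arr[7], array becomes [27, 1, 17, 8, 24, 21, 26, 35, 38]
i ends at 7, j ends at 6: the pointers have crossed (j < i), so scanning stops.

Swap pivot arr[0] with arr[6] to place pivot at position 6: [26, 1, 17, 8, 24, 21, 27, 35, 38]
Pivot position: 6

After partitioning with pivot 27, the array becomes [26, 1, 17, 8, 24, 21, 27, 35, 38]. The pivot is placed at index 6. All elements to the left of the pivot are <= 27, and all elements to the right are > 27.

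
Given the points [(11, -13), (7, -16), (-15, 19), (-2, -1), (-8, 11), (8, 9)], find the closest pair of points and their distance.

Computing all pairwise distances among 6 points:

d((11, -13), (7, -16)) = 5.0 <-- minimum
d((11, -13), (-15, 19)) = 41.2311
d((11, -13), (-2, -1)) = 17.6918
d((11, -13), (-8, 11)) = 30.6105
d((11, -13), (8, 9)) = 22.2036
d((7, -16), (-15, 19)) = 41.3401
d((7, -16), (-2, -1)) = 17.4929
d((7, -16), (-8, 11)) = 30.8869
d((7, -16), (8, 9)) = 25.02
d((-15, 19), (-2, -1)) = 23.8537
d((-15, 19), (-8, 11)) = 10.6301
d((-15, 19), (8, 9)) = 25.0799
d((-2, -1), (-8, 11)) = 13.4164
d((-2, -1), (8, 9)) = 14.1421
d((-8, 11), (8, 9)) = 16.1245

Closest pair: (11, -13) and (7, -16) with distance 5.0

The closest pair is (11, -13) and (7, -16) with Euclidean distance 5.0. For 6 points, brute-force pairwise comparison is shown above. For large n, the divide-and-conquer algorithm (sort by x, recurse on halves, check the dividing strip) achieves O(n log n).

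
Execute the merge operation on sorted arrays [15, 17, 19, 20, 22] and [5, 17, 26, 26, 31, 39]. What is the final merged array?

Merging process:

Compare 15 vs 5: take 5 from right. Merged: [5]
Compare 15 vs 17: take 15 from left. Merged: [5, 15]
Compare 17 vs 17: take 17 from left. Merged: [5, 15, 17]
Compare 19 vs 17: take 17 from right. Merged: [5, 15, 17, 17]
Compare 19 vs 26: take 19 from left. Merged: [5, 15, 17, 17, 19]
Compare 20 vs 26: take 20 from left. Merged: [5, 15, 17, 17, 19, 20]
Compare 22 vs 26: take 22 from left. Merged: [5, 15, 17, 17, 19, 20, 22]
Append remaining from right: [26, 26, 31, 39]. Merged: [5, 15, 17, 17, 19, 20, 22, 26, 26, 31, 39]

Final merged array: [5, 15, 17, 17, 19, 20, 22, 26, 26, 31, 39]
Total comparisons: 7

The merged array is [5, 15, 17, 17, 19, 20, 22, 26, 26, 31, 39], requiring 7 comparisons. The merge step runs in O(n) time where n is the total number of elements.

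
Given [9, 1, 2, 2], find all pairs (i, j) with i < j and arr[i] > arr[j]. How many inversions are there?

Finding inversions in [9, 1, 2, 2]:

(0, 1): arr[0]=9 > arr[1]=1
(0, 2): arr[0]=9 > arr[2]=2
(0, 3): arr[0]=9 > arr[3]=2

Total inversions: 3

The array has 3 inversion(s): (0,1), (0,2), (0,3). Each pair (i,j) satisfies i < j and arr[i] > arr[j].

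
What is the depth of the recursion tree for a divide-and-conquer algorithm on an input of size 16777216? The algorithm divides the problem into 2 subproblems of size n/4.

For divide and conquer with division factor 4:

Problem sizes at each level:
Level 0: 16777216
Level 1: 4194304
Level 2: 1048576
Level 3: 262144
Level 4: 65536
Level 5: 16384
Level 6: 4096
Level 7: 1024
Level 8: 256
Level 9: 64
Level 10: 16
Level 11: 4
Level 12: 1

The root is level 0 and the size-1 base case is level 12 (the tree spans levels 0 through 12, i.e. 13 levels counting the root), so the depth is the number of divisions: log_4(16777216) = 12

The recursion tree depth is log_4(16777216) = 12. At each level, the problem size is divided by 4, so it takes 12 divisions to reduce to a base case of size 1. The algorithm makes 2 recursive calls at each level.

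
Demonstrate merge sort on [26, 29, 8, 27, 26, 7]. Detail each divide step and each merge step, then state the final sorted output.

Merge sort trace:

Split: [26, 29, 8, 27, 26, 7] -> [26, 29, 8] and [27, 26, 7]
  Split: [26, 29, 8] -> [26] and [29, 8]
    Split: [29, 8] -> [29] and [8]
    Merge: [29] + [8] -> [8, 29]
  Merge: [26] + [8, 29] -> [8, 26, 29]
  Split: [27, 26, 7] -> [27] and [26, 7]
    Split: [26, 7] -> [26] and [7]
    Merge: [26] + [7] -> [7, 26]
  Merge: [27] + [7, 26] -> [7, 26, 27]
Merge: [8, 26, 29] + [7, 26, 27] -> [7, 8, 26, 26, 27, 29]

Final sorted array: [7, 8, 26, 26, 27, 29]

The merge sort proceeds by recursively splitting the array and merging sorted halves.
After all merges, the sorted array is [7, 8, 26, 26, 27, 29].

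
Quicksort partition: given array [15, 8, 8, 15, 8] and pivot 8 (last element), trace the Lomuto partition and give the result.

Lomuto partition with pivot = 8:

Initial array: [15, 8, 8, 15, 8]

arr[0]=15 > 8: no swap
arr[1]=8 <= 8: swap with position 0, array becomes [8, 15, 8, 15, 8]
arr[2]=8 <= 8: swap with position 1, array becomes [8, 8, 15, 15, 8]
arr[3]=15 > 8: no swap

Place pivot at position 2: [8, 8, 8, 15, 15]
Pivot position: 2

After partitioning with pivot 8, the array becomes [8, 8, 8, 15, 15]. The pivot is placed at index 2. All elements to the left of the pivot are <= 8, and all elements to the right are > 8.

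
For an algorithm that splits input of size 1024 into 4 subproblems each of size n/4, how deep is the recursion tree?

For divide and conquer with division factor 4:

Problem sizes at each level:
Level 0: 1024
Level 1: 256
Level 2: 64
Level 3: 16
Level 4: 4
Level 5: 1

The root is level 0 and the size-1 base case is level 5 (the tree spans levels 0 through 5, i.e. 6 levels counting the root), so the depth is the number of divisions: log_4(1024) = 5

The recursion tree depth is log_4(1024) = 5. At each level, the problem size is divided by 4, so it takes 5 divisions to reduce to a base case of size 1. The algorithm makes 4 recursive calls at each level.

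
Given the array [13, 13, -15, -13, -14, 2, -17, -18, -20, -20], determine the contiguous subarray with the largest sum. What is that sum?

Using Kadane's algorithm on [13, 13, -15, -13, -14, 2, -17, -18, -20, -20]:

Scanning through the array:
Position 1 (value 13): max_ending_here = 26, max_so_far = 26
Position 2 (value -15): max_ending_here = 11, max_so_far = 26
Position 3 (value -13): max_ending_here = -2, max_so_far = 26
Position 4 (value -14): max_ending_here = -14, max_so_far = 26
Position 5 (value 2): max_ending_here = 2, max_so_far = 26
Position 6 (value -17): max_ending_here = -15, max_so_far = 26
Position 7 (value -18): max_ending_here = -18, max_so_far = 26
Position 8 (value -20): max_ending_here = -20, max_so_far = 26
Position 9 (value -20): max_ending_here = -20, max_so_far = 26

Maximum subarray: [13, 13]
Maximum sum: 26

The maximum subarray is [13, 13] with sum 26. This subarray runs from index 0 to index 1.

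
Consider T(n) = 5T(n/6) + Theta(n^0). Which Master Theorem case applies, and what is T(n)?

Master Theorem for T(n) = 5T(n/6) + O(n^0):

a = 5, b = 6, c = 0
log_b(a) = log_6(5) = 0.8982

Case 1: c = 0 < log_6(5) = 0.8982
T(n) = O(n^(log_6 5))

For T(n) = 5T(n/6) + O(n^0): log_6(5) = 0.8982. This is Case 1 of the Master Theorem (c < log_b(a), work dominated by leaves), giving O(n^(log_6 5)).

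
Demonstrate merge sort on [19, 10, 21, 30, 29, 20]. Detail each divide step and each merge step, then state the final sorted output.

Merge sort trace:

Split: [19, 10, 21, 30, 29, 20] -> [19, 10, 21] and [30, 29, 20]
  Split: [19, 10, 21] -> [19] and [10, 21]
    Split: [10, 21] -> [10] and [21]
    Merge: [10] + [21] -> [10, 21]
  Merge: [19] + [10, 21] -> [10, 19, 21]
  Split: [30, 29, 20] -> [30] and [29, 20]
    Split: [29, 20] -> [29] and [20]
    Merge: [29] + [20] -> [20, 29]
  Merge: [30] + [20, 29] -> [20, 29, 30]
Merge: [10, 19, 21] + [20, 29, 30] -> [10, 19, 20, 21, 29, 30]

Final sorted array: [10, 19, 20, 21, 29, 30]

The merge sort proceeds by recursively splitting the array and merging sorted halves.
After all merges, the sorted array is [10, 19, 20, 21, 29, 30].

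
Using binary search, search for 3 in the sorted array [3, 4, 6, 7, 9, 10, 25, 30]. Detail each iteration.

Binary search for 3 in [3, 4, 6, 7, 9, 10, 25, 30]:

lo=0, hi=7, mid=3, arr[mid]=7 -> 7 > 3, search left half
lo=0, hi=2, mid=1, arr[mid]=4 -> 4 > 3, search left half
lo=0, hi=0, mid=0, arr[mid]=3 -> Found target at index 0!

Binary search finds 3 at index 0 after 3 comparisons. The search repeatedly halves the search space by comparing with the middle element.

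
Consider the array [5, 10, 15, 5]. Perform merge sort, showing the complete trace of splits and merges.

Merge sort trace:

Split: [5, 10, 15, 5] -> [5, 10] and [15, 5]
  Split: [5, 10] -> [5] and [10]
  Merge: [5] + [10] -> [5, 10]
  Split: [15, 5] -> [15] and [5]
  Merge: [15] + [5] -> [5, 15]
Merge: [5, 10] + [5, 15] -> [5, 5, 10, 15]

Final sorted array: [5, 5, 10, 15]

The merge sort proceeds by recursively splitting the array and merging sorted halves.
After all merges, the sorted array is [5, 5, 10, 15].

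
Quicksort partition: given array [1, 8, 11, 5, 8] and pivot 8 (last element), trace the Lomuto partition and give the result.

Lomuto partition with pivot = 8:

Initial array: [1, 8, 11, 5, 8]

arr[0]=1 <= 8: swap with position 0, array becomes [1, 8, 11, 5, 8]
arr[1]=8 <= 8: swap with position 1, array becomes [1, 8, 11, 5, 8]
arr[2]=11 > 8: no swap
arr[3]=5 <= 8: swap with position 2, array becomes [1, 8, 5, 11, 8]

Place pivot at position 3: [1, 8, 5, 8, 11]
Pivot position: 3

After partitioning with pivot 8, the array becomes [1, 8, 5, 8, 11]. The pivot is placed at index 3. All elements to the left of the pivot are <= 8, and all elements to the right are > 8.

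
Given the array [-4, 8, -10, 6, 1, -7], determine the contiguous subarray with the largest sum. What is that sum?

Using Kadane's algorithm on [-4, 8, -10, 6, 1, -7]:

Scanning through the array:
Position 1 (value 8): max_ending_here = 8, max_so_far = 8
Position 2 (value -10): max_ending_here = -2, max_so_far = 8
Position 3 (value 6): max_ending_here = 6, max_so_far = 8
Position 4 (value 1): max_ending_here = 7, max_so_far = 8
Position 5 (value -7): max_ending_here = 0, max_so_far = 8

Maximum subarray: [8]
Maximum sum: 8

The maximum subarray is [8] with sum 8. This subarray runs from index 1 to index 1.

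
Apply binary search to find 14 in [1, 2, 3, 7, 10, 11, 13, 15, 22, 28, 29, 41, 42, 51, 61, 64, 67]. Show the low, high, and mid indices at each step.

Binary search for 14 in [1, 2, 3, 7, 10, 11, 13, 15, 22, 28, 29, 41, 42, 51, 61, 64, 67]:

lo=0, hi=16, mid=8, arr[mid]=22 -> 22 > 14, search left half
lo=0, hi=7, mid=3, arr[mid]=7 -> 7 < 14, search right half
lo=4, hi=7, mid=5, arr[mid]=11 -> 11 < 14, search right half
lo=6, hi=7, mid=6, arr[mid]=13 -> 13 < 14, search right half
lo=7, hi=7, mid=7, arr[mid]=15 -> 15 > 14, search left half
lo=7 > hi=6, target 14 not found

Binary search determines that 14 is not in the array after 5 comparisons. The search space was exhausted without finding the target.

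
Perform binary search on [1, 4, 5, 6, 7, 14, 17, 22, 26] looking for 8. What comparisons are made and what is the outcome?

Binary search for 8 in [1, 4, 5, 6, 7, 14, 17, 22, 26]:

lo=0, hi=8, mid=4, arr[mid]=7 -> 7 < 8, search right half
lo=5, hi=8, mid=6, arr[mid]=17 -> 17 > 8, search left half
lo=5, hi=5, mid=5, arr[mid]=14 -> 14 > 8, search left half
lo=5 > hi=4, target 8 not found

Binary search determines that 8 is not in the array after 3 comparisons. The search space was exhausted without finding the target.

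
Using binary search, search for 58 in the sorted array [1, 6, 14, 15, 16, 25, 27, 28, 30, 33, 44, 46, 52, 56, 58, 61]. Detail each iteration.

Binary search for 58 in [1, 6, 14, 15, 16, 25, 27, 28, 30, 33, 44, 46, 52, 56, 58, 61]:

lo=0, hi=15, mid=7, arr[mid]=28 -> 28 < 58, search right half
lo=8, hi=15, mid=11, arr[mid]=46 -> 46 < 58, search right half
lo=12, hi=15, mid=13, arr[mid]=56 -> 56 < 58, search right half
lo=14, hi=15, mid=14, arr[mid]=58 -> Found target at index 14!

Binary search finds 58 at index 14 after 4 comparisons. The search repeatedly halves the search space by comparing with the middle element.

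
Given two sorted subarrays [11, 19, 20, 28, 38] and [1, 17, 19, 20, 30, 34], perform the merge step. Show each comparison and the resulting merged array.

Merging process:

Compare 11 vs 1: take 1 from right. Merged: [1]
Compare 11 vs 17: take 11 from left. Merged: [1, 11]
Compare 19 vs 17: take 17 from right. Merged: [1, 11, 17]
Compare 19 vs 19: take 19 from left. Merged: [1, 11, 17, 19]
Compare 20 vs 19: take 19 from right. Merged: [1, 11, 17, 19, 19]
Compare 20 vs 20: take 20 from left. Merged: [1, 11, 17, 19, 19, 20]
Compare 28 vs 20: take 20 from right. Merged: [1, 11, 17, 19, 19, 20, 20]
Compare 28 vs 30: take 28 from left. Merged: [1, 11, 17, 19, 19, 20, 20, 28]
Compare 38 vs 30: take 30 from right. Merged: [1, 11, 17, 19, 19, 20, 20, 28, 30]
Compare 38 vs 34: take 34 from right. Merged: [1, 11, 17, 19, 19, 20, 20, 28, 30, 34]
Append remaining from left: [38]. Merged: [1, 11, 17, 19, 19, 20, 20, 28, 30, 34, 38]

Final merged array: [1, 11, 17, 19, 19, 20, 20, 28, 30, 34, 38]
Total comparisons: 10

The merged array is [1, 11, 17, 19, 19, 20, 20, 28, 30, 34, 38], requiring 10 comparisons. The merge step runs in O(n) time where n is the total number of elements.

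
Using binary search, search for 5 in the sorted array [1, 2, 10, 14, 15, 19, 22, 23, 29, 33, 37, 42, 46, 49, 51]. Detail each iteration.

Binary search for 5 in [1, 2, 10, 14, 15, 19, 22, 23, 29, 33, 37, 42, 46, 49, 51]:

lo=0, hi=14, mid=7, arr[mid]=23 -> 23 > 5, search left half
lo=0, hi=6, mid=3, arr[mid]=14 -> 14 > 5, search left half
lo=0, hi=2, mid=1, arr[mid]=2 -> 2 < 5, search right half
lo=2, hi=2, mid=2, arr[mid]=10 -> 10 > 5, search left half
lo=2 > hi=1, target 5 not found

Binary search determines that 5 is not in the array after 4 comparisons. The search space was exhausted without finding the target.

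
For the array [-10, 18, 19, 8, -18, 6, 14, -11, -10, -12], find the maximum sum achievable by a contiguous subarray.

Using Kadane's algorithm on [-10, 18, 19, 8, -18, 6, 14, -11, -10, -12]:

Scanning through the array:
Position 1 (value 18): max_ending_here = 18, max_so_far = 18
Position 2 (value 19): max_ending_here = 37, max_so_far = 37
Position 3 (value 8): max_ending_here = 45, max_so_far = 45
Position 4 (value -18): max_ending_here = 27, max_so_far = 45
Position 5 (value 6): max_ending_here = 33, max_so_far = 45
Position 6 (value 14): max_ending_here = 47, max_so_far = 47
Position 7 (value -11): max_ending_here = 36, max_so_far = 47
Position 8 (value -10): max_ending_here = 26, max_so_far = 47
Position 9 (value -12): max_ending_here = 14, max_so_far = 47

Maximum subarray: [18, 19, 8, -18, 6, 14]
Maximum sum: 47

The maximum subarray is [18, 19, 8, -18, 6, 14] with sum 47. This subarray runs from index 1 to index 6.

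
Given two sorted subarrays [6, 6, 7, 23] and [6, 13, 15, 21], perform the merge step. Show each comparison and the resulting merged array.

Merging process:

Compare 6 vs 6: take 6 from left. Merged: [6]
Compare 6 vs 6: take 6 from left. Merged: [6, 6]
Compare 7 vs 6: take 6 from right. Merged: [6, 6, 6]
Compare 7 vs 13: take 7 from left. Merged: [6, 6, 6, 7]
Compare 23 vs 13: take 13 from right. Merged: [6, 6, 6, 7, 13]
Compare 23 vs 15: take 15 from right. Merged: [6, 6, 6, 7, 13, 15]
Compare 23 vs 21: take 21 from right. Merged: [6, 6, 6, 7, 13, 15, 21]
Append remaining from left: [23]. Merged: [6, 6, 6, 7, 13, 15, 21, 23]

Final merged array: [6, 6, 6, 7, 13, 15, 21, 23]
Total comparisons: 7

The merged array is [6, 6, 6, 7, 13, 15, 21, 23], requiring 7 comparisons. The merge step runs in O(n) time where n is the total number of elements.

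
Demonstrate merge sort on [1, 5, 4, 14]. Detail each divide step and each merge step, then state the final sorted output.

Merge sort trace:

Split: [1, 5, 4, 14] -> [1, 5] and [4, 14]
  Split: [1, 5] -> [1] and [5]
  Merge: [1] + [5] -> [1, 5]
  Split: [4, 14] -> [4] and [14]
  Merge: [4] + [14] -> [4, 14]
Merge: [1, 5] + [4, 14] -> [1, 4, 5, 14]

Final sorted array: [1, 4, 5, 14]

The merge sort proceeds by recursively splitting the array and merging sorted halves.
After all merges, the sorted array is [1, 4, 5, 14].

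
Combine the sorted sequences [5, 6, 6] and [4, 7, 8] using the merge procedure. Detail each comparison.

Merging process:

Compare 5 vs 4: take 4 from right. Merged: [4]
Compare 5 vs 7: take 5 from left. Merged: [4, 5]
Compare 6 vs 7: take 6 from left. Merged: [4, 5, 6]
Compare 6 vs 7: take 6 from left. Merged: [4, 5, 6, 6]
Append remaining from right: [7, 8]. Merged: [4, 5, 6, 6, 7, 8]

Final merged array: [4, 5, 6, 6, 7, 8]
Total comparisons: 4

The merged array is [4, 5, 6, 6, 7, 8], requiring 4 comparisons. The merge step runs in O(n) time where n is the total number of elements.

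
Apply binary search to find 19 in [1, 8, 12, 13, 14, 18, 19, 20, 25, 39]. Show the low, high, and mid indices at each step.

Binary search for 19 in [1, 8, 12, 13, 14, 18, 19, 20, 25, 39]:

lo=0, hi=9, mid=4, arr[mid]=14 -> 14 < 19, search right half
lo=5, hi=9, mid=7, arr[mid]=20 -> 20 > 19, search left half
lo=5, hi=6, mid=5, arr[mid]=18 -> 18 < 19, search right half
lo=6, hi=6, mid=6, arr[mid]=19 -> Found target at index 6!

Binary search finds 19 at index 6 after 4 comparisons. The search repeatedly halves the search space by comparing with the middle element.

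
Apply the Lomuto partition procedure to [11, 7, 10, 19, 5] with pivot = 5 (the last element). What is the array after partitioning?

Lomuto partition with pivot = 5:

Initial array: [11, 7, 10, 19, 5]

arr[0]=11 > 5: no swap
arr[1]=7 > 5: no swap
arr[2]=10 > 5: no swap
arr[3]=19 > 5: no swap

Place pivot at position 0: [5, 7, 10, 19, 11]
Pivot position: 0

After partitioning with pivot 5, the array becomes [5, 7, 10, 19, 11]. The pivot is placed at index 0. All elements to the left of the pivot are <= 5, and all elements to the right are > 5.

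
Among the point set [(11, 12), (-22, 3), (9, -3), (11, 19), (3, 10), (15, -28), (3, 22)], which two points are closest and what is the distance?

Computing all pairwise distances among 7 points:

d((11, 12), (-22, 3)) = 34.2053
d((11, 12), (9, -3)) = 15.1327
d((11, 12), (11, 19)) = 7.0 <-- minimum
d((11, 12), (3, 10)) = 8.2462
d((11, 12), (15, -28)) = 40.1995
d((11, 12), (3, 22)) = 12.8062
d((-22, 3), (9, -3)) = 31.5753
d((-22, 3), (11, 19)) = 36.6742
d((-22, 3), (3, 10)) = 25.9615
d((-22, 3), (15, -28)) = 48.2701
d((-22, 3), (3, 22)) = 31.4006
d((9, -3), (11, 19)) = 22.0907
d((9, -3), (3, 10)) = 14.3178
d((9, -3), (15, -28)) = 25.7099
d((9, -3), (3, 22)) = 25.7099
d((11, 19), (3, 10)) = 12.0416
d((11, 19), (15, -28)) = 47.1699
d((11, 19), (3, 22)) = 8.544
d((3, 10), (15, -28)) = 39.8497
d((3, 10), (3, 22)) = 12.0
d((15, -28), (3, 22)) = 51.4198

Closest pair: (11, 12) and (11, 19) with distance 7.0

The closest pair is (11, 12) and (11, 19) with Euclidean distance 7.0. For 7 points, brute-force pairwise comparison is shown above. For large n, the divide-and-conquer algorithm (sort by x, recurse on halves, check the dividing strip) achieves O(n log n).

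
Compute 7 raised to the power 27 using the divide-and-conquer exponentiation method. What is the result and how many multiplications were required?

Computing 7^27 by squaring (build up from 7^1; each line after the first costs one multiplication):

7^1 = 7
7^2 = (7^1)^2 = 7^2 = 49
7^3 = 7 * 7^2 = 7 * 49 = 343
7^6 = (7^3)^2 = 343^2 = 117649
7^12 = (7^6)^2 = 117649^2 = 13841287201
7^13 = 7 * 7^12 = 7 * 13841287201 = 96889010407
7^26 = (7^13)^2 = 96889010407^2 = 9387480337647754305649
7^27 = 7 * 7^26 = 7 * 9387480337647754305649 = 65712362363534280139543

Result: 65712362363534280139543
Multiplications needed: 7 (7 lines after 7^1)

7^27 = 65712362363534280139543. Using exponentiation by squaring, this requires 7 multiplications. The key idea: if the exponent is even, square the half-power; if odd, multiply by the base once.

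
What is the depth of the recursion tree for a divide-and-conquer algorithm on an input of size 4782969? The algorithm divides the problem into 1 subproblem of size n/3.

For divide and conquer with division factor 3:

Problem sizes at each level:
Level 0: 4782969
Level 1: 1594323
Level 2: 531441
Level 3: 177147
Level 4: 59049
Level 5: 19683
Level 6: 6561
Level 7: 2187
Level 8: 729
Level 9: 243
Level 10: 81
Level 11: 27
Level 12: 9
Level 13: 3
Level 14: 1

The root is level 0 and the size-1 base case is level 14 (the tree spans levels 0 through 14, i.e. 15 levels counting the root), so the depth is the number of divisions: log_3(4782969) = 14

The recursion tree depth is log_3(4782969) = 14. At each level, the problem size is divided by 3, so it takes 14 divisions to reduce to a base case of size 1. The algorithm makes 1 recursive call at each level.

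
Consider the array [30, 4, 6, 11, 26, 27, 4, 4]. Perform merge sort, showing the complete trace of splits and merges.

Merge sort trace:

Split: [30, 4, 6, 11, 26, 27, 4, 4] -> [30, 4, 6, 11] and [26, 27, 4, 4]
  Split: [30, 4, 6, 11] -> [30, 4] and [6, 11]
    Split: [30, 4] -> [30] and [4]
    Merge: [30] + [4] -> [4, 30]
    Split: [6, 11] -> [6] and [11]
    Merge: [6] + [11] -> [6, 11]
  Merge: [4, 30] + [6, 11] -> [4, 6, 11, 30]
  Split: [26, 27, 4, 4] -> [26, 27] and [4, 4]
    Split: [26, 27] -> [26] and [27]
    Merge: [26] + [27] -> [26, 27]
    Split: [4, 4] -> [4] and [4]
    Merge: [4] + [4] -> [4, 4]
  Merge: [26, 27] + [4, 4] -> [4, 4, 26, 27]
Merge: [4, 6, 11, 30] + [4, 4, 26, 27] -> [4, 4, 4, 6, 11, 26, 27, 30]

Final sorted array: [4, 4, 4, 6, 11, 26, 27, 30]

The merge sort proceeds by recursively splitting the array and merging sorted halves.
After all merges, the sorted array is [4, 4, 4, 6, 11, 26, 27, 30].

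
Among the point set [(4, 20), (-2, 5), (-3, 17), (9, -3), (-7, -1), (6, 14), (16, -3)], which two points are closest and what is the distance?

Computing all pairwise distances among 7 points:

d((4, 20), (-2, 5)) = 16.1555
d((4, 20), (-3, 17)) = 7.6158
d((4, 20), (9, -3)) = 23.5372
d((4, 20), (-7, -1)) = 23.7065
d((4, 20), (6, 14)) = 6.3246 <-- minimum
d((4, 20), (16, -3)) = 25.9422
d((-2, 5), (-3, 17)) = 12.0416
d((-2, 5), (9, -3)) = 13.6015
d((-2, 5), (-7, -1)) = 7.8102
d((-2, 5), (6, 14)) = 12.0416
d((-2, 5), (16, -3)) = 19.6977
d((-3, 17), (9, -3)) = 23.3238
d((-3, 17), (-7, -1)) = 18.4391
d((-3, 17), (6, 14)) = 9.4868
d((-3, 17), (16, -3)) = 27.5862
d((9, -3), (-7, -1)) = 16.1245
d((9, -3), (6, 14)) = 17.2627
d((9, -3), (16, -3)) = 7.0
d((-7, -1), (6, 14)) = 19.8494
d((-7, -1), (16, -3)) = 23.0868
d((6, 14), (16, -3)) = 19.7231

Closest pair: (4, 20) and (6, 14) with distance 6.3246

The closest pair is (4, 20) and (6, 14) with Euclidean distance 6.3246. For 7 points, brute-force pairwise comparison is shown above. For large n, the divide-and-conquer algorithm (sort by x, recurse on halves, check the dividing strip) achieves O(n log n).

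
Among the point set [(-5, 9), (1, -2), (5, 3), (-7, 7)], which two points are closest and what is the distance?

Computing all pairwise distances among 4 points:

d((-5, 9), (1, -2)) = 12.53
d((-5, 9), (5, 3)) = 11.6619
d((-5, 9), (-7, 7)) = 2.8284 <-- minimum
d((1, -2), (5, 3)) = 6.4031
d((1, -2), (-7, 7)) = 12.0416
d((5, 3), (-7, 7)) = 12.6491

Closest pair: (-5, 9) and (-7, 7) with distance 2.8284

The closest pair is (-5, 9) and (-7, 7) with Euclidean distance 2.8284. For 4 points, brute-force pairwise comparison is shown above. For large n, the divide-and-conquer algorithm (sort by x, recurse on halves, check the dividing strip) achieves O(n log n).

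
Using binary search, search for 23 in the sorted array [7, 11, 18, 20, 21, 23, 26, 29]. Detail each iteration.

Binary search for 23 in [7, 11, 18, 20, 21, 23, 26, 29]:

lo=0, hi=7, mid=3, arr[mid]=20 -> 20 < 23, search right half
lo=4, hi=7, mid=5, arr[mid]=23 -> Found target at index 5!

Binary search finds 23 at index 5 after 2 comparisons. The search repeatedly halves the search space by comparing with the middle element.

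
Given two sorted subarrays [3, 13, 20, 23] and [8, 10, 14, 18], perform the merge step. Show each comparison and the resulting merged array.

Merging process:

Compare 3 vs 8: take 3 from left. Merged: [3]
Compare 13 vs 8: take 8 from right. Merged: [3, 8]
Compare 13 vs 10: take 10 from right. Merged: [3, 8, 10]
Compare 13 vs 14: take 13 from left. Merged: [3, 8, 10, 13]
Compare 20 vs 14: take 14 from right. Merged: [3, 8, 10, 13, 14]
Compare 20 vs 18: take 18 from right. Merged: [3, 8, 10, 13, 14, 18]
Append remaining from left: [20, 23]. Merged: [3, 8, 10, 13, 14, 18, 20, 23]

Final merged array: [3, 8, 10, 13, 14, 18, 20, 23]
Total comparisons: 6

The merged array is [3, 8, 10, 13, 14, 18, 20, 23], requiring 6 comparisons. The merge step runs in O(n) time where n is the total number of elements.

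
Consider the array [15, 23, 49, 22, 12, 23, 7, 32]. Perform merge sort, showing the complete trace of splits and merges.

Merge sort trace:

Split: [15, 23, 49, 22, 12, 23, 7, 32] -> [15, 23, 49, 22] and [12, 23, 7, 32]
  Split: [15, 23, 49, 22] -> [15, 23] and [49, 22]
    Split: [15, 23] -> [15] and [23]
    Merge: [15] + [23] -> [15, 23]
    Split: [49, 22] -> [49] and [22]
    Merge: [49] + [22] -> [22, 49]
  Merge: [15, 23] + [22, 49] -> [15, 22, 23, 49]
  Split: [12, 23, 7, 32] -> [12, 23] and [7, 32]
    Split: [12, 23] -> [12] and [23]
    Merge: [12] + [23] -> [12, 23]
    Split: [7, 32] -> [7] and [32]
    Merge: [7] + [32] -> [7, 32]
  Merge: [12, 23] + [7, 32] -> [7, 12, 23, 32]
Merge: [15, 22, 23, 49] + [7, 12, 23, 32] -> [7, 12, 15, 22, 23, 23, 32, 49]

Final sorted array: [7, 12, 15, 22, 23, 23, 32, 49]

The merge sort proceeds by recursively splitting the array and merging sorted halves.
After all merges, the sorted array is [7, 12, 15, 22, 23, 23, 32, 49].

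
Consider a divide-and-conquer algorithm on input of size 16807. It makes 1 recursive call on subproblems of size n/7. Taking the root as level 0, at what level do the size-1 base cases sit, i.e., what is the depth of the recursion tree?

For divide and conquer with division factor 7:

Problem sizes at each level:
Level 0: 16807
Level 1: 2401
Level 2: 343
Level 3: 49
Level 4: 7
Level 5: 1

The root is level 0 and the size-1 base case is level 5 (the tree spans levels 0 through 5, i.e. 6 levels counting the root), so the depth is the number of divisions: log_7(16807) = 5

The recursion tree depth is log_7(16807) = 5. At each level, the problem size is divided by 7, so it takes 5 divisions to reduce to a base case of size 1. The algorithm makes 1 recursive call at each level.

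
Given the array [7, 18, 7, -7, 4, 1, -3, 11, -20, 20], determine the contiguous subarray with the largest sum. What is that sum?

Using Kadane's algorithm on [7, 18, 7, -7, 4, 1, -3, 11, -20, 20]:

Scanning through the array:
Position 1 (value 18): max_ending_here = 25, max_so_far = 25
Position 2 (value 7): max_ending_here = 32, max_so_far = 32
Position 3 (value -7): max_ending_here = 25, max_so_far = 32
Position 4 (value 4): max_ending_here = 29, max_so_far = 32
Position 5 (value 1): max_ending_here = 30, max_so_far = 32
Position 6 (value -3): max_ending_here = 27, max_so_far = 32
Position 7 (value 11): max_ending_here = 38, max_so_far = 38
Position 8 (value -20): max_ending_here = 18, max_so_far = 38
Position 9 (value 20): max_ending_here = 38, max_so_far = 38

Maximum subarray: [7, 18, 7, -7, 4, 1, -3, 11]
Maximum sum: 38

The maximum subarray is [7, 18, 7, -7, 4, 1, -3, 11] with sum 38. This subarray runs from index 0 to index 7.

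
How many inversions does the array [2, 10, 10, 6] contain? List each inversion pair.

Finding inversions in [2, 10, 10, 6]:

(1, 3): arr[1]=10 > arr[3]=6
(2, 3): arr[2]=10 > arr[3]=6

Total inversions: 2

The array has 2 inversion(s): (1,3), (2,3). Each pair (i,j) satisfies i < j and arr[i] > arr[j].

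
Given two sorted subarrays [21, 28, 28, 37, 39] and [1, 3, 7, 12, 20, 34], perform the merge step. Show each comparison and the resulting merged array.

Merging process:

Compare 21 vs 1: take 1 from right. Merged: [1]
Compare 21 vs 3: take 3 from right. Merged: [1, 3]
Compare 21 vs 7: take 7 from right. Merged: [1, 3, 7]
Compare 21 vs 12: take 12 from right. Merged: [1, 3, 7, 12]
Compare 21 vs 20: take 20 from right. Merged: [1, 3, 7, 12, 20]
Compare 21 vs 34: take 21 from left. Merged: [1, 3, 7, 12, 20, 21]
Compare 28 vs 34: take 28 from left. Merged: [1, 3, 7, 12, 20, 21, 28]
Compare 28 vs 34: take 28 from left. Merged: [1, 3, 7, 12, 20, 21, 28, 28]
Compare 37 vs 34: take 34 from right. Merged: [1, 3, 7, 12, 20, 21, 28, 28, 34]
Append remaining from left: [37, 39]. Merged: [1, 3, 7, 12, 20, 21, 28, 28, 34, 37, 39]

Final merged array: [1, 3, 7, 12, 20, 21, 28, 28, 34, 37, 39]
Total comparisons: 9

The merged array is [1, 3, 7, 12, 20, 21, 28, 28, 34, 37, 39], requiring 9 comparisons. The merge step runs in O(n) time where n is the total number of elements.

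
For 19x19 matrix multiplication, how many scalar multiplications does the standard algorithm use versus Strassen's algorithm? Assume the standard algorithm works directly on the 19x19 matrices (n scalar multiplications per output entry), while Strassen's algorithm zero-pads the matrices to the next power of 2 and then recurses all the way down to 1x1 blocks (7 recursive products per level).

Matrix multiplication for 19x19 matrices:

Strassen's algorithm requires power-of-2 dimensions. Pad 19x19 to 32x32 (next power of 2).

Standard algorithm: 19^3 = 6859 multiplications
Strassen's algorithm: 7^(log2(32)) = 7^5 = 16807 multiplications
Difference: 6859 - 16807 = -9948 (Strassen uses MORE here due to padding overhead — for small or just-over-power-of-2 n, padding can outweigh the per-level savings)

Standard: 6859 multiplications (19^3). Strassen: 16807 multiplications (7^5, after padding to 32x32). Strassen reduces 8 recursive multiplications to 7 at each level.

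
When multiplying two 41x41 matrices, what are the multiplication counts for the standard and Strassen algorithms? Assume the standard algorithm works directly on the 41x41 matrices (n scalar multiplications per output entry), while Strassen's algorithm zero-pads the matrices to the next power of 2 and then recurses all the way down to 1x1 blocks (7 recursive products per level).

Matrix multiplication for 41x41 matrices:

Strassen's algorithm requires power-of-2 dimensions. Pad 41x41 to 64x64 (next power of 2).

Standard algorithm: 41^3 = 68921 multiplications
Strassen's algorithm: 7^(log2(64)) = 7^6 = 117649 multiplications
Difference: 68921 - 117649 = -48728 (Strassen uses MORE here due to padding overhead — for small or just-over-power-of-2 n, padding can outweigh the per-level savings)

Standard: 68921 multiplications (41^3). Strassen: 117649 multiplications (7^6, after padding to 64x64). Strassen reduces 8 recursive multiplications to 7 at each level.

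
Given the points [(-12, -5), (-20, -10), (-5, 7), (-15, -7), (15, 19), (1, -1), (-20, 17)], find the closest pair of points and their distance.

Computing all pairwise distances among 7 points:

d((-12, -5), (-20, -10)) = 9.434
d((-12, -5), (-5, 7)) = 13.8924
d((-12, -5), (-15, -7)) = 3.6056 <-- minimum
d((-12, -5), (15, 19)) = 36.1248
d((-12, -5), (1, -1)) = 13.6015
d((-12, -5), (-20, 17)) = 23.4094
d((-20, -10), (-5, 7)) = 22.6716
d((-20, -10), (-15, -7)) = 5.831
d((-20, -10), (15, 19)) = 45.4533
d((-20, -10), (1, -1)) = 22.8473
d((-20, -10), (-20, 17)) = 27.0
d((-5, 7), (-15, -7)) = 17.2047
d((-5, 7), (15, 19)) = 23.3238
d((-5, 7), (1, -1)) = 10.0
d((-5, 7), (-20, 17)) = 18.0278
d((-15, -7), (15, 19)) = 39.6989
d((-15, -7), (1, -1)) = 17.088
d((-15, -7), (-20, 17)) = 24.5153
d((15, 19), (1, -1)) = 24.4131
d((15, 19), (-20, 17)) = 35.0571
d((1, -1), (-20, 17)) = 27.6586

Closest pair: (-12, -5) and (-15, -7) with distance 3.6056

The closest pair is (-12, -5) and (-15, -7) with Euclidean distance 3.6056. For 7 points, brute-force pairwise comparison is shown above. For large n, the divide-and-conquer algorithm (sort by x, recurse on halves, check the dividing strip) achieves O(n log n).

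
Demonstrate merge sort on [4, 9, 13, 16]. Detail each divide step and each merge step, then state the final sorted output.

Merge sort trace:

Split: [4, 9, 13, 16] -> [4, 9] and [13, 16]
  Split: [4, 9] -> [4] and [9]
  Merge: [4] + [9] -> [4, 9]
  Split: [13, 16] -> [13] and [16]
  Merge: [13] + [16] -> [13, 16]
Merge: [4, 9] + [13, 16] -> [4, 9, 13, 16]

Final sorted array: [4, 9, 13, 16]

The merge sort proceeds by recursively splitting the array and merging sorted halves.
After all merges, the sorted array is [4, 9, 13, 16].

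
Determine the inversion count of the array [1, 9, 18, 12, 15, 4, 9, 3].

Finding inversions in [1, 9, 18, 12, 15, 4, 9, 3]:

(1, 5): arr[1]=9 > arr[5]=4
(1, 7): arr[1]=9 > arr[7]=3
(2, 3): arr[2]=18 > arr[3]=12
(2, 4): arr[2]=18 > arr[4]=15
(2, 5): arr[2]=18 > arr[5]=4
(2, 6): arr[2]=18 > arr[6]=9
(2, 7): arr[2]=18 > arr[7]=3
(3, 5): arr[3]=12 > arr[5]=4
(3, 6): arr[3]=12 > arr[6]=9
(3, 7): arr[3]=12 > arr[7]=3
(4, 5): arr[4]=15 > arr[5]=4
(4, 6): arr[4]=15 > arr[6]=9
(4, 7): arr[4]=15 > arr[7]=3
(5, 7): arr[5]=4 > arr[7]=3
(6, 7): arr[6]=9 > arr[7]=3

Total inversions: 15

The array has 15 inversion(s): (1,5), (1,7), (2,3), (2,4), (2,5), (2,6), (2,7), (3,5), (3,6), (3,7), (4,5), (4,6), (4,7), (5,7), (6,7). Each pair (i,j) satisfies i < j and arr[i] > arr[j].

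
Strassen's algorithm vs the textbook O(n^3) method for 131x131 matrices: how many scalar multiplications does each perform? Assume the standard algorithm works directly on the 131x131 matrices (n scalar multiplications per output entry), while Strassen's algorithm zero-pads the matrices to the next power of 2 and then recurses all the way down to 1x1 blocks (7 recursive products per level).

Matrix multiplication for 131x131 matrices:

Strassen's algorithm requires power-of-2 dimensions. Pad 131x131 to 256x256 (next power of 2).

Standard algorithm: 131^3 = 2248091 multiplications
Strassen's algorithm: 7^(log2(256)) = 7^8 = 5764801 multiplications
Difference: 2248091 - 5764801 = -3516710 (Strassen uses MORE here due to padding overhead — for small or just-over-power-of-2 n, padding can outweigh the per-level savings)

Standard: 2248091 multiplications (131^3). Strassen: 5764801 multiplications (7^8, after padding to 256x256). Strassen reduces 8 recursive multiplications to 7 at each level.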